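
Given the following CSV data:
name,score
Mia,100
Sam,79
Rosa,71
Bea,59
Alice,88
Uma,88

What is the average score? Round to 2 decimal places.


Scores: 100, 79, 71, 59, 88, 88
Sum = 485
Count = 6
Average = 485 / 6 = 80.83

ANSWER: 80.83


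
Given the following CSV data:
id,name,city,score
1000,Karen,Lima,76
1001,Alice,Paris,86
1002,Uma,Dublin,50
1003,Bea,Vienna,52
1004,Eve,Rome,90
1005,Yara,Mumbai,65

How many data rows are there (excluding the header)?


Counting rows (excluding header):
Header: id,name,city,score
Data rows: 6

ANSWER: 6


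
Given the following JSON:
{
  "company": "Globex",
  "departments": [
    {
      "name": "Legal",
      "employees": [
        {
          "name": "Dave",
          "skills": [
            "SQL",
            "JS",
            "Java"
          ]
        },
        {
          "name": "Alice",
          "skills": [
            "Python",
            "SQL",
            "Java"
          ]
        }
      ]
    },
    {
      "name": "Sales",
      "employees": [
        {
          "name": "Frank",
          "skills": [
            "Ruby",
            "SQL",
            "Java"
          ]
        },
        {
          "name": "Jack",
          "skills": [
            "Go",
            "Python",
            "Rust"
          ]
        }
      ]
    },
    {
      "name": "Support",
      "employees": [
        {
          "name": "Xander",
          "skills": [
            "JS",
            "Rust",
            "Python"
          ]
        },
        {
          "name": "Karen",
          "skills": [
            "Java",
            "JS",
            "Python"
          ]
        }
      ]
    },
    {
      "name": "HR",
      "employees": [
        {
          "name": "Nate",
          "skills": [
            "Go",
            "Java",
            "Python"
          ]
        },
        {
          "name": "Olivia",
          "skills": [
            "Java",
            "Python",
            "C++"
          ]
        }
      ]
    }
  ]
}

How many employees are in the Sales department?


Path: departments[1].employees
Count: 2

ANSWER: 2


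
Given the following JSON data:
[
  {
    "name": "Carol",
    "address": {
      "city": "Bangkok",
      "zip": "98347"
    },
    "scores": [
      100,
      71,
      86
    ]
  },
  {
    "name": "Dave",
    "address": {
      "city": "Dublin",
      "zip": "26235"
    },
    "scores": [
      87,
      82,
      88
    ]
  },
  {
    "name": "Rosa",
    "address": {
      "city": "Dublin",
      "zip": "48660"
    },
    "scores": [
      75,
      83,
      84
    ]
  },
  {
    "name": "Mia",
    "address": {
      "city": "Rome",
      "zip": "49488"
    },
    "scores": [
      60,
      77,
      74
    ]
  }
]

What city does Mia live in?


Path: records[3].address.city
Value: Rome

ANSWER: Rome


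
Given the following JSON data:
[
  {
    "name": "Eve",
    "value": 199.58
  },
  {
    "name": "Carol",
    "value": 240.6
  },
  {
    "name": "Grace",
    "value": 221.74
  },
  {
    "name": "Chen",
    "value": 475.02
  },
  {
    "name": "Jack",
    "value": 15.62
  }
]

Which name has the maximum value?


Comparing values:
  Eve: 199.58
  Carol: 240.6
  Grace: 221.74
  Chen: 475.02
  Jack: 15.62
Maximum: Chen (475.02)

ANSWER: Chen


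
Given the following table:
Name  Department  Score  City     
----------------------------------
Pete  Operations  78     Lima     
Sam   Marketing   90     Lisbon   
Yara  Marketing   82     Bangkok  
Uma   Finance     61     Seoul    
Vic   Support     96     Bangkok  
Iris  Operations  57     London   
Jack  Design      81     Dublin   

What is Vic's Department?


Row 5: Vic
Department = Support

ANSWER: Support


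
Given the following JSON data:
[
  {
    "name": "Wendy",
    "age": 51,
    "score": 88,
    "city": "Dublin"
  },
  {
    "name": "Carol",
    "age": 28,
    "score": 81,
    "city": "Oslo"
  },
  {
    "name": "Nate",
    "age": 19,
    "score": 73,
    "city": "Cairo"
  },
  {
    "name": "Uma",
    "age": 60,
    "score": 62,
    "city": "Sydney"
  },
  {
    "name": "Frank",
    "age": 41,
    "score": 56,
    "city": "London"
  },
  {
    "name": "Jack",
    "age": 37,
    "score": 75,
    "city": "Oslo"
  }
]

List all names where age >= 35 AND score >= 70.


Checking both conditions:
  Wendy (age=51, score=88) -> YES
  Carol (age=28, score=81) -> no
  Nate (age=19, score=73) -> no
  Uma (age=60, score=62) -> no
  Frank (age=41, score=56) -> no
  Jack (age=37, score=75) -> YES


ANSWER: Wendy, Jack


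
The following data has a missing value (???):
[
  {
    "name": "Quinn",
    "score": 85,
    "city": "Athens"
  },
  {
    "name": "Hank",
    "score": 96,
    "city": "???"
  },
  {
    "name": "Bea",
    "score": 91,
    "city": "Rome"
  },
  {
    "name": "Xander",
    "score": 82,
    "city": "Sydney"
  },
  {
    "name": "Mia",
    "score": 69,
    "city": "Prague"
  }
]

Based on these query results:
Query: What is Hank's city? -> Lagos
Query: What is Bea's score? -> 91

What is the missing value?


The missing value is Hank's city
From query: Hank's city = Lagos

ANSWER: Lagos


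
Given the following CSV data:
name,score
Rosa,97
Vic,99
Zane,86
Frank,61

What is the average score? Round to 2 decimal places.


Scores: 97, 99, 86, 61
Sum = 343
Count = 4
Average = 343 / 4 = 85.75

ANSWER: 85.75


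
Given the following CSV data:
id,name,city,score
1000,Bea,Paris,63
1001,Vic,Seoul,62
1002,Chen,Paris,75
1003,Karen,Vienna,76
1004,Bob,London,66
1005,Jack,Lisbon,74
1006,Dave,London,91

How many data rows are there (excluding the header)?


Counting rows (excluding header):
Header: id,name,city,score
Data rows: 7

ANSWER: 7


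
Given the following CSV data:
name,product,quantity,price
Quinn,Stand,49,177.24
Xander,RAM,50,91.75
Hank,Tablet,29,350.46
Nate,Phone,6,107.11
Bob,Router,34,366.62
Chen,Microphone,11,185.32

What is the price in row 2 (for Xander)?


Row 2: Xander
Column 'price' = 91.75

ANSWER: 91.75


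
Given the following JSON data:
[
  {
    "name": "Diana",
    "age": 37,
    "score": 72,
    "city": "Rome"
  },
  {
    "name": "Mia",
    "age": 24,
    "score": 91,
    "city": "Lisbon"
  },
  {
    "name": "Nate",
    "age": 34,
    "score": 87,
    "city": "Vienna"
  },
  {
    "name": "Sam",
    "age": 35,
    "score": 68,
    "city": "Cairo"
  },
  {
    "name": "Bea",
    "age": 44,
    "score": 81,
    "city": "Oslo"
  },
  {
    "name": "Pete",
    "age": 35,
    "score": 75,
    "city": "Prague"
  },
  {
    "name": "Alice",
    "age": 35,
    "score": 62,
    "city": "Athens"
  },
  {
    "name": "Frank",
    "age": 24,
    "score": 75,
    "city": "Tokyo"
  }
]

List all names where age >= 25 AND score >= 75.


Checking both conditions:
  Diana (age=37, score=72) -> no
  Mia (age=24, score=91) -> no
  Nate (age=34, score=87) -> YES
  Sam (age=35, score=68) -> no
  Bea (age=44, score=81) -> YES
  Pete (age=35, score=75) -> YES
  Alice (age=35, score=62) -> no
  Frank (age=24, score=75) -> no


ANSWER: Nate, Bea, Pete


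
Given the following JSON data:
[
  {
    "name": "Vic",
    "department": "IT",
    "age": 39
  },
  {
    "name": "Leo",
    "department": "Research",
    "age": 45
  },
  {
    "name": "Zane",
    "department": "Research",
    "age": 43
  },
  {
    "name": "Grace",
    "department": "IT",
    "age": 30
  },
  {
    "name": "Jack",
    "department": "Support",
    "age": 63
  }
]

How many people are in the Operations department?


Scanning records for department = Operations
  No matches found
Count: 0

ANSWER: 0


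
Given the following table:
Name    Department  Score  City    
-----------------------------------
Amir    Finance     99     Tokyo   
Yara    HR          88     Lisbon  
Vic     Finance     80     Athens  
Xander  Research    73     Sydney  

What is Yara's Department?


Row 2: Yara
Department = HR

ANSWER: HR


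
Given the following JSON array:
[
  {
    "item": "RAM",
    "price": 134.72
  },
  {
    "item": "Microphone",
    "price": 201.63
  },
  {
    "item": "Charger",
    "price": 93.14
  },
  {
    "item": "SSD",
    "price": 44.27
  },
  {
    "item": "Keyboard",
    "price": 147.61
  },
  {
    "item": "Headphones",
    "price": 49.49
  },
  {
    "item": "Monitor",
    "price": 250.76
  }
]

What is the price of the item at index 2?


Array index 2 -> Charger
price = 93.14

ANSWER: 93.14


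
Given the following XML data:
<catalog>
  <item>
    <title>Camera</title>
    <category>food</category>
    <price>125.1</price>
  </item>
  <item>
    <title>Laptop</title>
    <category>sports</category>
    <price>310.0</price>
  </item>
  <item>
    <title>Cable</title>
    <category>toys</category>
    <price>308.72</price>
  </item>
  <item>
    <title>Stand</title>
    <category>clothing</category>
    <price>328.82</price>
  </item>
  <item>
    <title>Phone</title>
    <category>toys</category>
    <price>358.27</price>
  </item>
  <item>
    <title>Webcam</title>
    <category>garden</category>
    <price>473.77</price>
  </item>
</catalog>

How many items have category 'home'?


Scanning <item> elements for <category>home</category>:
Count: 0

ANSWER: 0


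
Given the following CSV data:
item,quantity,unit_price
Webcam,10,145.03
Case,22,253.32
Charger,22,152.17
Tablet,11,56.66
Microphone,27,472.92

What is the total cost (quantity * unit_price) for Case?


Row: Case
quantity = 22
unit_price = 253.32
total = 22 * 253.32 = 5573.04

ANSWER: 5573.04


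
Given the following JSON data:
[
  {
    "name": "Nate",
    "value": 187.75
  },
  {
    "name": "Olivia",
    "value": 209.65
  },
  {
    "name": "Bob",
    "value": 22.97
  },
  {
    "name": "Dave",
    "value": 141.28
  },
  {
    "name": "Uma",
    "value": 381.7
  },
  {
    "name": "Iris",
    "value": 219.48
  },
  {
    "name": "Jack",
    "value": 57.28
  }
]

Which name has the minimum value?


Comparing values:
  Nate: 187.75
  Olivia: 209.65
  Bob: 22.97
  Dave: 141.28
  Uma: 381.7
  Iris: 219.48
  Jack: 57.28
Minimum: Bob (22.97)

ANSWER: Bob


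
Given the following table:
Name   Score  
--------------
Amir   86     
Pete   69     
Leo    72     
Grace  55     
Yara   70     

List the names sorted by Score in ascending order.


Sorting by Score (ascending):
  Grace: 55
  Pete: 69
  Yara: 70
  Leo: 72
  Amir: 86


ANSWER: Grace, Pete, Yara, Leo, Amir


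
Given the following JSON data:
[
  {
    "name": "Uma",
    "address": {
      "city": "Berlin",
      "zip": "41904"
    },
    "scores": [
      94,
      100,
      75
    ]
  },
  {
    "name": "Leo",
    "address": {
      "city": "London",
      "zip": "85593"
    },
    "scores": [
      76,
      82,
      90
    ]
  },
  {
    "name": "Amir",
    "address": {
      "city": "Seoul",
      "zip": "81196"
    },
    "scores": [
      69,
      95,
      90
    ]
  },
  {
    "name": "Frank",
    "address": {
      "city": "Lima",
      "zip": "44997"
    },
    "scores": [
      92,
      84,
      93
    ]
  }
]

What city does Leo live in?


Path: records[1].address.city
Value: London

ANSWER: London


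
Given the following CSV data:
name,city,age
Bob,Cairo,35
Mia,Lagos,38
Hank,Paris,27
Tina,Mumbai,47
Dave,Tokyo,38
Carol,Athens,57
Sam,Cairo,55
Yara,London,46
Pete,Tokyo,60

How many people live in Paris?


Scanning city column for 'Paris':
  Row 3: Hank -> MATCH
Total matches: 1

ANSWER: 1


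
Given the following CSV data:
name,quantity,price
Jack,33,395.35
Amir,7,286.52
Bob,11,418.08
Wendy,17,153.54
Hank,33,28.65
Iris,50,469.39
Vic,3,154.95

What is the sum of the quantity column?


Values in 'quantity' column:
  Row 1: 33
  Row 2: 7
  Row 3: 11
  Row 4: 17
  Row 5: 33
  Row 6: 50
  Row 7: 3
Sum = 33 + 7 + 11 + 17 + 33 + 50 + 3 = 154

ANSWER: 154


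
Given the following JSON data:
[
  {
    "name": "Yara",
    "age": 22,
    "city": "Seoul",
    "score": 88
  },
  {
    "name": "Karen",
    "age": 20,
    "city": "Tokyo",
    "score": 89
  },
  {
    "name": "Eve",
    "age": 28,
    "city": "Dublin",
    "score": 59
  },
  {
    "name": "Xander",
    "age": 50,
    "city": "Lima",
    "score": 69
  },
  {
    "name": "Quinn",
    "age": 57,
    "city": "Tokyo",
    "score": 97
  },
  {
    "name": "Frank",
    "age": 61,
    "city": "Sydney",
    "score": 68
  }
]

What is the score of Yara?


Looking up record where name = Yara
Record index: 0
Field 'score' = 88

ANSWER: 88


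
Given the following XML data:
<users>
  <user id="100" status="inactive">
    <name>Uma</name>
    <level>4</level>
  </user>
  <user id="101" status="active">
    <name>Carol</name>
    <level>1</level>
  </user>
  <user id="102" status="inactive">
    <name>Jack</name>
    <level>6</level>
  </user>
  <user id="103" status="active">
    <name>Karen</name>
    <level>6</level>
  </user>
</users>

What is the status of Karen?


Finding user with name = Karen
user id="103" status="active"

ANSWER: active


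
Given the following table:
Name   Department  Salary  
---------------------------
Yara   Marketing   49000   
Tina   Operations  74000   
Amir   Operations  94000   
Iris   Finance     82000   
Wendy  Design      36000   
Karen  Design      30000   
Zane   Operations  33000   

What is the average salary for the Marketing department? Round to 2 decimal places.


Marketing department members:
  Yara: 49000
Sum = 49000
Count = 1
Average = 49000 / 1 = 49000.00

ANSWER: 49000.00


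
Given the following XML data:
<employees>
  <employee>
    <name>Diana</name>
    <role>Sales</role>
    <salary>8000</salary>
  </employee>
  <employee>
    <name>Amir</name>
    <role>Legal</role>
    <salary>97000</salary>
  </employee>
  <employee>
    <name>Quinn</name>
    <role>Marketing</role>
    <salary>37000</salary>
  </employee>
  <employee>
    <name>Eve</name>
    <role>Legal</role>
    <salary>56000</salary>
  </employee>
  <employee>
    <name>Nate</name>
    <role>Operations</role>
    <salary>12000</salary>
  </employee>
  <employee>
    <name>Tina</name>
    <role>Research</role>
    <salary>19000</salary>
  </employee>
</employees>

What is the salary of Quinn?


Searching for <employee> with <name>Quinn</name>
Found at position 3
<salary>37000</salary>

ANSWER: 37000


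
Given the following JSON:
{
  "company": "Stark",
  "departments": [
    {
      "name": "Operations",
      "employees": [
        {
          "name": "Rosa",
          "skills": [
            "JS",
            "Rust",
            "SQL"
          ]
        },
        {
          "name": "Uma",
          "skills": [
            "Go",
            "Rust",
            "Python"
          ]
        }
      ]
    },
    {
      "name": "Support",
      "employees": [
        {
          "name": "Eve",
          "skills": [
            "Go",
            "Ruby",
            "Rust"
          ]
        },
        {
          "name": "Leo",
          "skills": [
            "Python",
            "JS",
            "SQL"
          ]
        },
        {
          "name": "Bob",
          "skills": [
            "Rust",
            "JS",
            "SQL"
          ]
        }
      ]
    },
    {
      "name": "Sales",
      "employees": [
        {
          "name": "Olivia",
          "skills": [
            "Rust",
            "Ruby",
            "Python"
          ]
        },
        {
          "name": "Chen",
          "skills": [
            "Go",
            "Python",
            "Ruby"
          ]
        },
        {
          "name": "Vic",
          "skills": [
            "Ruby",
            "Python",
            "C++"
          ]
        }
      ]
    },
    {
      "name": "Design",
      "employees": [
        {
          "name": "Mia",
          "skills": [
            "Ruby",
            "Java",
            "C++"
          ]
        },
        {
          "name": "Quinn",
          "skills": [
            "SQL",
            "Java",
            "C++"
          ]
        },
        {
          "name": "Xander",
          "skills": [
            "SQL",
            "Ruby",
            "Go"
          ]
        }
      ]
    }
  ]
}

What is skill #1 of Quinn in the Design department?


Path: departments[3].employees[1].skills[0]
Value: SQL

ANSWER: SQL


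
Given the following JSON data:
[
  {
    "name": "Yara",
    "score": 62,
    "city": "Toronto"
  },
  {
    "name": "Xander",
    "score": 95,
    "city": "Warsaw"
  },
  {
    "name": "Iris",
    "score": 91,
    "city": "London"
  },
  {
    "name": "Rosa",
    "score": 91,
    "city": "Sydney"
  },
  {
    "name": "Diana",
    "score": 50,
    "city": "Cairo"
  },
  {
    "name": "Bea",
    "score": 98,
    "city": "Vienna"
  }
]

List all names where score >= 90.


Filtering records where score >= 90:
  Yara (score=62) -> no
  Xander (score=95) -> YES
  Iris (score=91) -> YES
  Rosa (score=91) -> YES
  Diana (score=50) -> no
  Bea (score=98) -> YES


ANSWER: Xander, Iris, Rosa, Bea


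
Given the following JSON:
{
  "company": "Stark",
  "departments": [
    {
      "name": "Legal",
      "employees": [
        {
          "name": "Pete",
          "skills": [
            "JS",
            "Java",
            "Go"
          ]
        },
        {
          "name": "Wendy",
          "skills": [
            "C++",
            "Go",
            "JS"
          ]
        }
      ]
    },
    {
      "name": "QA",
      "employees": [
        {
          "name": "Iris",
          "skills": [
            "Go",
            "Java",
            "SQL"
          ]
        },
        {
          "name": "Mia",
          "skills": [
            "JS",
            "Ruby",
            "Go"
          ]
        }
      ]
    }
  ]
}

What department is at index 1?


Path: departments[1].name
Value: QA

ANSWER: QA


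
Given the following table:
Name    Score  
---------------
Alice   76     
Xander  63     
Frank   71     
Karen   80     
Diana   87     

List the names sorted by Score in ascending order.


Sorting by Score (ascending):
  Xander: 63
  Frank: 71
  Alice: 76
  Karen: 80
  Diana: 87


ANSWER: Xander, Frank, Alice, Karen, Diana


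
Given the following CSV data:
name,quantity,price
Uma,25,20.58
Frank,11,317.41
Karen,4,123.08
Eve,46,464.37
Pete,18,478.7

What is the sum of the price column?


Values in 'price' column:
  Row 1: 20.58
  Row 2: 317.41
  Row 3: 123.08
  Row 4: 464.37
  Row 5: 478.7
Sum = 20.58 + 317.41 + 123.08 + 464.37 + 478.7 = 1404.14

ANSWER: 1404.14


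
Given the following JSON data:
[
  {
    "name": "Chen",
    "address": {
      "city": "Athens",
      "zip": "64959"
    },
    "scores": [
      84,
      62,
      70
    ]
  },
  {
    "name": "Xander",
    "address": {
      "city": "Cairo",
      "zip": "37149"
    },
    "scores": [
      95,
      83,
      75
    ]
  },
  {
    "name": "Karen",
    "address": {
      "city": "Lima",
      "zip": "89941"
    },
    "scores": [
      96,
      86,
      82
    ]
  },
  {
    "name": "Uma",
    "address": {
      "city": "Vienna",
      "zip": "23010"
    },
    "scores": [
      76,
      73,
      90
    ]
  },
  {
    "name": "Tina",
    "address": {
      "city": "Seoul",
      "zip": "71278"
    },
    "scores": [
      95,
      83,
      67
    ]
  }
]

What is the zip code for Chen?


Path: records[0].address.zip
Value: 64959

ANSWER: 64959


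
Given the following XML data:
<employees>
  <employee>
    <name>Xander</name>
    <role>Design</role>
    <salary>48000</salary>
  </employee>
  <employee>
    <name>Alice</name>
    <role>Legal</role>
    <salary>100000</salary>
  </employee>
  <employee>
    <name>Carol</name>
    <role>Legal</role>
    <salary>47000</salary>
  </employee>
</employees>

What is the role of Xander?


Searching for <employee> with <name>Xander</name>
Found at position 1
<role>Design</role>

ANSWER: Design


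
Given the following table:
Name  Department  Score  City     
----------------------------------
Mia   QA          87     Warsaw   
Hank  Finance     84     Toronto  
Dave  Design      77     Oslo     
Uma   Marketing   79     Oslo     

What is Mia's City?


Row 1: Mia
City = Warsaw

ANSWER: Warsaw


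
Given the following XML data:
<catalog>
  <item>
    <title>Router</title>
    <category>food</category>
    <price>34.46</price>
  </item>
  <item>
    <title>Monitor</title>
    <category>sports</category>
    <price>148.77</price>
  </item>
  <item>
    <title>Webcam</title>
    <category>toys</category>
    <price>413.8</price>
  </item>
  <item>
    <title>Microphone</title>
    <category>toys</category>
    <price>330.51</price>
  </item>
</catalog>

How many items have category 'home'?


Scanning <item> elements for <category>home</category>:
Count: 0

ANSWER: 0


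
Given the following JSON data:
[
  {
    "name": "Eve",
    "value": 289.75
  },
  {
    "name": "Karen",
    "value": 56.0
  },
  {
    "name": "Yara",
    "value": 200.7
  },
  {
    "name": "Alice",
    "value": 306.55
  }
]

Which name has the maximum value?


Comparing values:
  Eve: 289.75
  Karen: 56.0
  Yara: 200.7
  Alice: 306.55
Maximum: Alice (306.55)

ANSWER: Alice


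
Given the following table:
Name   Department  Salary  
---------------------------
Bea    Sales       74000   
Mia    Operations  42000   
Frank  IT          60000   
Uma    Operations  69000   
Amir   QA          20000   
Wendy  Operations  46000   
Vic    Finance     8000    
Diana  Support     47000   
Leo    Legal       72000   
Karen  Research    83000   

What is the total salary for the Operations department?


Operations department members:
  Mia: 42000
  Uma: 69000
  Wendy: 46000
Total = 42000 + 69000 + 46000 = 157000

ANSWER: 157000


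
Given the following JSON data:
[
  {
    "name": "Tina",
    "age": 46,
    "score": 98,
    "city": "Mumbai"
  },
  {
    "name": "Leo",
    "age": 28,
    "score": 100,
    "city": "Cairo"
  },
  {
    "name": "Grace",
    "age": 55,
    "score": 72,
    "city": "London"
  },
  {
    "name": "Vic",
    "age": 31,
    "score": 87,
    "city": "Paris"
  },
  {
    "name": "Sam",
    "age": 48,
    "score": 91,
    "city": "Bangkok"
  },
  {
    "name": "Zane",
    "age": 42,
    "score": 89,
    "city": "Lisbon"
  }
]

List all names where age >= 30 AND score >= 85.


Checking both conditions:
  Tina (age=46, score=98) -> YES
  Leo (age=28, score=100) -> no
  Grace (age=55, score=72) -> no
  Vic (age=31, score=87) -> YES
  Sam (age=48, score=91) -> YES
  Zane (age=42, score=89) -> YES


ANSWER: Tina, Vic, Sam, Zane


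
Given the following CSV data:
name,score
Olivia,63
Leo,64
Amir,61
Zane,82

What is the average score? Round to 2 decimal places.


Scores: 63, 64, 61, 82
Sum = 270
Count = 4
Average = 270 / 4 = 67.50

ANSWER: 67.50


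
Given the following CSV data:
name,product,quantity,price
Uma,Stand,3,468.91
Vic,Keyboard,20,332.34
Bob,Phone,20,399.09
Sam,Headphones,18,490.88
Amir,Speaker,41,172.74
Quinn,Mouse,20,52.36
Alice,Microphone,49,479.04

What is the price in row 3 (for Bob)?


Row 3: Bob
Column 'price' = 399.09

ANSWER: 399.09


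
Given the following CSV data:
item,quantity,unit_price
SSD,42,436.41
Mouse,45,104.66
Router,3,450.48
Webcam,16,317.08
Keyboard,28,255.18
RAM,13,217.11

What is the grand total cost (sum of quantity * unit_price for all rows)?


Computing row totals:
  SSD: 42 * 436.41 = 18329.22
  Mouse: 45 * 104.66 = 4709.7
  Router: 3 * 450.48 = 1351.44
  Webcam: 16 * 317.08 = 5073.28
  Keyboard: 28 * 255.18 = 7145.04
  RAM: 13 * 217.11 = 2822.43
Grand total = 18329.22 + 4709.7 + 1351.44 + 5073.28 + 7145.04 + 2822.43 = 39431.11

ANSWER: 39431.11


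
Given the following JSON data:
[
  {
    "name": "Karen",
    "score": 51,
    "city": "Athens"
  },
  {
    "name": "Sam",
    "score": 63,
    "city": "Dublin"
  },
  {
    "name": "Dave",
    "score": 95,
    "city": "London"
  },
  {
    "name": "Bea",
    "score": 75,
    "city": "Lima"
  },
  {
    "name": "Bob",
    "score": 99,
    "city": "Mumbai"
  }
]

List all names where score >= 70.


Filtering records where score >= 70:
  Karen (score=51) -> no
  Sam (score=63) -> no
  Dave (score=95) -> YES
  Bea (score=75) -> YES
  Bob (score=99) -> YES


ANSWER: Dave, Bea, Bob


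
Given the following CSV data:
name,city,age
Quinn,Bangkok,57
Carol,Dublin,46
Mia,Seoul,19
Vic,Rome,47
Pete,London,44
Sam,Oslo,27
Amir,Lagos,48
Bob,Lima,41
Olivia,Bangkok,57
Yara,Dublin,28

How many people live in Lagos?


Scanning city column for 'Lagos':
  Row 7: Amir -> MATCH
Total matches: 1

ANSWER: 1


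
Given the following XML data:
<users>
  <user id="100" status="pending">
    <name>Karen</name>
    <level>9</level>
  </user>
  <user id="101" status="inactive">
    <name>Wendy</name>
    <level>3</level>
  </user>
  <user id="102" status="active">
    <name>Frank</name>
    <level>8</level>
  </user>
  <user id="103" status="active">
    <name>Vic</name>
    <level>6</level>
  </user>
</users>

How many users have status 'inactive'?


Counting users with status='inactive':
  Wendy (id=101) -> MATCH
Count: 1

ANSWER: 1


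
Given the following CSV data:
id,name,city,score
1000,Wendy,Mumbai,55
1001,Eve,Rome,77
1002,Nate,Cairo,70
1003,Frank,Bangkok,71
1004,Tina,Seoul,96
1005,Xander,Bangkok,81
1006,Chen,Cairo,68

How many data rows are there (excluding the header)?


Counting rows (excluding header):
Header: id,name,city,score
Data rows: 7

ANSWER: 7


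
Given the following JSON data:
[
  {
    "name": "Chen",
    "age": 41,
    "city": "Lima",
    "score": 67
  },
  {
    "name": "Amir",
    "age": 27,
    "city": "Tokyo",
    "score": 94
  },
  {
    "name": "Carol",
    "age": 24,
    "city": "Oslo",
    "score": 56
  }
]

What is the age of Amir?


Looking up record where name = Amir
Record index: 1
Field 'age' = 27

ANSWER: 27


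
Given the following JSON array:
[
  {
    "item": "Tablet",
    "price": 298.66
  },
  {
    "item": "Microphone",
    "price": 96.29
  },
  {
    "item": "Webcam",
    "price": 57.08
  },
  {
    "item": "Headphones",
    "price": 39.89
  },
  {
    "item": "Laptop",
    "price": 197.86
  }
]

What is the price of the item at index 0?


Array index 0 -> Tablet
price = 298.66

ANSWER: 298.66


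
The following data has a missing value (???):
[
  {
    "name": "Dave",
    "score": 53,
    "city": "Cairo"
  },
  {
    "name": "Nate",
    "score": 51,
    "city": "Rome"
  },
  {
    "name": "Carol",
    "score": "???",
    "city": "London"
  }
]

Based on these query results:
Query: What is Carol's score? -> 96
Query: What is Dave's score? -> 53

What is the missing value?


The missing value is Carol's score
From query: Carol's score = 96

ANSWER: 96


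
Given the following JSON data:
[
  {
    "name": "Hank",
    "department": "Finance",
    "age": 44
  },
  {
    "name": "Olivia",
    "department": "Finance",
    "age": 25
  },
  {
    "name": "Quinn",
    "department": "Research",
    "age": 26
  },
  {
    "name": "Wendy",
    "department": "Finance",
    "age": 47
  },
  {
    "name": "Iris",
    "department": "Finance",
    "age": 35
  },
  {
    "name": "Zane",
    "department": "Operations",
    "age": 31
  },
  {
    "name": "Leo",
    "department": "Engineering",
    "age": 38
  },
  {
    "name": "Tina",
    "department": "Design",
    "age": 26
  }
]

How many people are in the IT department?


Scanning records for department = IT
  No matches found
Count: 0

ANSWER: 0


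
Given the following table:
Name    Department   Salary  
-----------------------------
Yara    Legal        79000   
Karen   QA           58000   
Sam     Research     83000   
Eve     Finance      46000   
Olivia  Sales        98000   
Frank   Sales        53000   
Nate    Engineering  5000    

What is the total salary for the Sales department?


Sales department members:
  Olivia: 98000
  Frank: 53000
Total = 98000 + 53000 = 151000

ANSWER: 151000


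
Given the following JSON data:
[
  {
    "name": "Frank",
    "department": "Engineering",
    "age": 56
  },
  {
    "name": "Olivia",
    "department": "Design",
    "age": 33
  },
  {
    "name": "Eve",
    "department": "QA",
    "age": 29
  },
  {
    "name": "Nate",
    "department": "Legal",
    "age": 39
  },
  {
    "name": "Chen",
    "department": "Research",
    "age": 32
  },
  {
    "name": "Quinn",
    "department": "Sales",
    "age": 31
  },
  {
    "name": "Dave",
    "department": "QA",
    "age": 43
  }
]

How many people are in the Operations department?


Scanning records for department = Operations
  No matches found
Count: 0

ANSWER: 0


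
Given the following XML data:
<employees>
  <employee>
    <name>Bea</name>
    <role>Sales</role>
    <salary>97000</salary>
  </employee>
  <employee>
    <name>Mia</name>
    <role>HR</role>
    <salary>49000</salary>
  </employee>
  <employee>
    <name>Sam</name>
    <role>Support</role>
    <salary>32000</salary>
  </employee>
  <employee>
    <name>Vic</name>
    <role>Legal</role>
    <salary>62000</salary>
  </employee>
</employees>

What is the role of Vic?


Searching for <employee> with <name>Vic</name>
Found at position 4
<role>Legal</role>

ANSWER: Legal


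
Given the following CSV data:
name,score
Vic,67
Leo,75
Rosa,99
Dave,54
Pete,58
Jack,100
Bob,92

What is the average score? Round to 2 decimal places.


Scores: 67, 75, 99, 54, 58, 100, 92
Sum = 545
Count = 7
Average = 545 / 7 = 77.86

ANSWER: 77.86


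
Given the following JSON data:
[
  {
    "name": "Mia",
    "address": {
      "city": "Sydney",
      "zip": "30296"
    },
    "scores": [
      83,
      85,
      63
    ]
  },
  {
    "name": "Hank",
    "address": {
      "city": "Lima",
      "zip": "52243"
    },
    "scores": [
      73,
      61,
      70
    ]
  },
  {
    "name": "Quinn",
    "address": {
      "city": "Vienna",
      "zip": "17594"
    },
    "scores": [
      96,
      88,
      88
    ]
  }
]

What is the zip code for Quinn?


Path: records[2].address.zip
Value: 17594

ANSWER: 17594


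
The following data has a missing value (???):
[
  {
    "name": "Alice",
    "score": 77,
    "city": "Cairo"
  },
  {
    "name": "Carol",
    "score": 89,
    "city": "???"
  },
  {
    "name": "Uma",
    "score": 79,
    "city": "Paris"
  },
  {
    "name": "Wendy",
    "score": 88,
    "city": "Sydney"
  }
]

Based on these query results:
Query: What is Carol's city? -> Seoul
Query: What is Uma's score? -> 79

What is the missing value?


The missing value is Carol's city
From query: Carol's city = Seoul

ANSWER: Seoul


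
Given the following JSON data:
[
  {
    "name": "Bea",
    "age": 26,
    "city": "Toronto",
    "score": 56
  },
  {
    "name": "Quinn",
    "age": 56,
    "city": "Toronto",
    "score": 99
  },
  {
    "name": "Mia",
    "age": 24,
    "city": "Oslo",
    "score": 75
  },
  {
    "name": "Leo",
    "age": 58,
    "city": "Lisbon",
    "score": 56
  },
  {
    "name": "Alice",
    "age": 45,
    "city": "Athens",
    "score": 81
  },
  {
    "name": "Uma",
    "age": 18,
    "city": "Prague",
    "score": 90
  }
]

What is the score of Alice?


Looking up record where name = Alice
Record index: 4
Field 'score' = 81

ANSWER: 81


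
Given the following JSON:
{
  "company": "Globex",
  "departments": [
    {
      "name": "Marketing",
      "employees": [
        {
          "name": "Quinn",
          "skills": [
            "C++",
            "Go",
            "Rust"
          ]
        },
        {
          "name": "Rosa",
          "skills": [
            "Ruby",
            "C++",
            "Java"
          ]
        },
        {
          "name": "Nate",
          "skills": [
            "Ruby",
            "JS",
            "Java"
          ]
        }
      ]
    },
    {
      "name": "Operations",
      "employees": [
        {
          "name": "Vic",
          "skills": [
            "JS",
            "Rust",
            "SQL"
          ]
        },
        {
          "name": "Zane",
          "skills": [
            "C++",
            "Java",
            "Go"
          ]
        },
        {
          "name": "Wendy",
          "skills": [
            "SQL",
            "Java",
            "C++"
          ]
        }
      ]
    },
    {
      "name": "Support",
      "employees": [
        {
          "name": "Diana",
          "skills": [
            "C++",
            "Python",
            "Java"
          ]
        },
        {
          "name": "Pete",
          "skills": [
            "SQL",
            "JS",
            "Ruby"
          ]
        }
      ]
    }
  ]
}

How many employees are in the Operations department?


Path: departments[1].employees
Count: 3

ANSWER: 3


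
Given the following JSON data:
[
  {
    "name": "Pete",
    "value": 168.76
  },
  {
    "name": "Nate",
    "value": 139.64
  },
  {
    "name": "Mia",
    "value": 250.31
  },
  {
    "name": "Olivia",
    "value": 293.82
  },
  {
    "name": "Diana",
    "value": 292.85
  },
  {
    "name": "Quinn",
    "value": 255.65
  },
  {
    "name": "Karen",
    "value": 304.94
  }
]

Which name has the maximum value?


Comparing values:
  Pete: 168.76
  Nate: 139.64
  Mia: 250.31
  Olivia: 293.82
  Diana: 292.85
  Quinn: 255.65
  Karen: 304.94
Maximum: Karen (304.94)

ANSWER: Karen


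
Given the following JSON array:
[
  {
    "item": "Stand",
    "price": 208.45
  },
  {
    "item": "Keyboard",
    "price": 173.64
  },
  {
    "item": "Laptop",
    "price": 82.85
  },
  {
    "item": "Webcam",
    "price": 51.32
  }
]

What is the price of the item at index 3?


Array index 3 -> Webcam
price = 51.32

ANSWER: 51.32


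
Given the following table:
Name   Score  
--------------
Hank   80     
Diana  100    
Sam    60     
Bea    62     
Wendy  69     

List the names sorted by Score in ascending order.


Sorting by Score (ascending):
  Sam: 60
  Bea: 62
  Wendy: 69
  Hank: 80
  Diana: 100


ANSWER: Sam, Bea, Wendy, Hank, Diana


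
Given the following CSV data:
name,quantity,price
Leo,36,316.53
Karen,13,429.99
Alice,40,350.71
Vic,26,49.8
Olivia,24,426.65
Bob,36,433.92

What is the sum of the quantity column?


Values in 'quantity' column:
  Row 1: 36
  Row 2: 13
  Row 3: 40
  Row 4: 26
  Row 5: 24
  Row 6: 36
Sum = 36 + 13 + 40 + 26 + 24 + 36 = 175

ANSWER: 175


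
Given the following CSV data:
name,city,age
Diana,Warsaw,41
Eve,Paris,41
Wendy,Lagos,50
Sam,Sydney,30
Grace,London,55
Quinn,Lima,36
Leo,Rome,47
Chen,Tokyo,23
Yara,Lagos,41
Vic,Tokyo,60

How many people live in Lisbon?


Scanning city column for 'Lisbon':
Total matches: 0

ANSWER: 0


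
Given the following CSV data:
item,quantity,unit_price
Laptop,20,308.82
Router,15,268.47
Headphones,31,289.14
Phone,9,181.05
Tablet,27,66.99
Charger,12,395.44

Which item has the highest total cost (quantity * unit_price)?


Computing row totals:
  Laptop: 6176.4
  Router: 4027.05
  Headphones: 8963.34
  Phone: 1629.45
  Tablet: 1808.73
  Charger: 4745.28
Maximum: Headphones (8963.34)

ANSWER: Headphones


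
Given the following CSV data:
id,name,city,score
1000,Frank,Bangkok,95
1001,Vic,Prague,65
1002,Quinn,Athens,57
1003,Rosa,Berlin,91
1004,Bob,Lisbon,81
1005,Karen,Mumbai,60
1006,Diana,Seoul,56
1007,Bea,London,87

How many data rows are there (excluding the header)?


Counting rows (excluding header):
Header: id,name,city,score
Data rows: 8

ANSWER: 8


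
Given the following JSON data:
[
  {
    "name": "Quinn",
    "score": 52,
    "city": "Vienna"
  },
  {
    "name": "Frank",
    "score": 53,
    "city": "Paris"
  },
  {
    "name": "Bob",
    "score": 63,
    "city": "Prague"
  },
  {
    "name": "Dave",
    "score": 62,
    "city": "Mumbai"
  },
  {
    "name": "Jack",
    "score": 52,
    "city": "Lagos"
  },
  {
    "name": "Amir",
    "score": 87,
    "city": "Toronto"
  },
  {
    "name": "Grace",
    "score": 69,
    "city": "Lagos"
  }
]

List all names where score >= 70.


Filtering records where score >= 70:
  Quinn (score=52) -> no
  Frank (score=53) -> no
  Bob (score=63) -> no
  Dave (score=62) -> no
  Jack (score=52) -> no
  Amir (score=87) -> YES
  Grace (score=69) -> no


ANSWER: Amir


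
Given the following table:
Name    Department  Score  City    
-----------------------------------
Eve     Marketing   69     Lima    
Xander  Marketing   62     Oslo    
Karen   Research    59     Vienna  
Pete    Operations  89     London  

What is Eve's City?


Row 1: Eve
City = Lima

ANSWER: Lima


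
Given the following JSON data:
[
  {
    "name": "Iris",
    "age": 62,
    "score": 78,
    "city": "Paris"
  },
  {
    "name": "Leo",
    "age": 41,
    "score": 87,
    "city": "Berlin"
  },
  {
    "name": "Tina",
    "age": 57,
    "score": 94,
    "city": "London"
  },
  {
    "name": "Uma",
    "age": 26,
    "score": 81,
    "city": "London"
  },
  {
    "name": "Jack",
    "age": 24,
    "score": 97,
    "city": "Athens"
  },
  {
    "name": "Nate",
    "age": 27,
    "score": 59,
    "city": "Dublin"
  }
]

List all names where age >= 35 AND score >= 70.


Checking both conditions:
  Iris (age=62, score=78) -> YES
  Leo (age=41, score=87) -> YES
  Tina (age=57, score=94) -> YES
  Uma (age=26, score=81) -> no
  Jack (age=24, score=97) -> no
  Nate (age=27, score=59) -> no


ANSWER: Iris, Leo, Tina


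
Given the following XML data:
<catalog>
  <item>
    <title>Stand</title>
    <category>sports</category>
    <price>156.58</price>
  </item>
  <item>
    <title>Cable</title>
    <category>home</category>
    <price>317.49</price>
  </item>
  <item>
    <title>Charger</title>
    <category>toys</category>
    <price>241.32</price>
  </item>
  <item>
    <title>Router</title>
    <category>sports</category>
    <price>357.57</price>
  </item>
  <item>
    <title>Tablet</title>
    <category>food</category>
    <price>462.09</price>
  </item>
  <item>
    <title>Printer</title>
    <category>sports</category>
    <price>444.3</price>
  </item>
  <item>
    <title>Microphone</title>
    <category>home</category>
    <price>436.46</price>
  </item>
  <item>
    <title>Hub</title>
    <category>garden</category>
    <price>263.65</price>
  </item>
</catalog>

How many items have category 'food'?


Scanning <item> elements for <category>food</category>:
  Item 5: Tablet -> MATCH
Count: 1

ANSWER: 1


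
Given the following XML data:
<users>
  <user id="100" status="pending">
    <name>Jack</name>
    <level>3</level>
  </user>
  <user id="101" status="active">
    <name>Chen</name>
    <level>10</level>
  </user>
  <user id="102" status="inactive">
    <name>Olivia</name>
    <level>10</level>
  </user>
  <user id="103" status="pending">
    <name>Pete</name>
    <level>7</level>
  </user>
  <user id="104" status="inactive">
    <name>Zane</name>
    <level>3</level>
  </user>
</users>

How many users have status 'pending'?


Counting users with status='pending':
  Jack (id=100) -> MATCH
  Pete (id=103) -> MATCH
Count: 2

ANSWER: 2


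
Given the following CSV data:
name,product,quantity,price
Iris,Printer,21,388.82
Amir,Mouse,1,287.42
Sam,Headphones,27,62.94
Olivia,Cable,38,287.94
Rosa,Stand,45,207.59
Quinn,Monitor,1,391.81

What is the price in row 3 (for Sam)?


Row 3: Sam
Column 'price' = 62.94

ANSWER: 62.94


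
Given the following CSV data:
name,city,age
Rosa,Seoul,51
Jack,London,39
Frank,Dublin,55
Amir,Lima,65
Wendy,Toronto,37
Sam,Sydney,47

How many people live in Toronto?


Scanning city column for 'Toronto':
  Row 5: Wendy -> MATCH
Total matches: 1

ANSWER: 1


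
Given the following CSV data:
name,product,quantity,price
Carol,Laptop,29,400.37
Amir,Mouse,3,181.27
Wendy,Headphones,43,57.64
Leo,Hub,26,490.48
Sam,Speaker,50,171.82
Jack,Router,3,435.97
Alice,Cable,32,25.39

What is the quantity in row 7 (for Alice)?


Row 7: Alice
Column 'quantity' = 32

ANSWER: 32


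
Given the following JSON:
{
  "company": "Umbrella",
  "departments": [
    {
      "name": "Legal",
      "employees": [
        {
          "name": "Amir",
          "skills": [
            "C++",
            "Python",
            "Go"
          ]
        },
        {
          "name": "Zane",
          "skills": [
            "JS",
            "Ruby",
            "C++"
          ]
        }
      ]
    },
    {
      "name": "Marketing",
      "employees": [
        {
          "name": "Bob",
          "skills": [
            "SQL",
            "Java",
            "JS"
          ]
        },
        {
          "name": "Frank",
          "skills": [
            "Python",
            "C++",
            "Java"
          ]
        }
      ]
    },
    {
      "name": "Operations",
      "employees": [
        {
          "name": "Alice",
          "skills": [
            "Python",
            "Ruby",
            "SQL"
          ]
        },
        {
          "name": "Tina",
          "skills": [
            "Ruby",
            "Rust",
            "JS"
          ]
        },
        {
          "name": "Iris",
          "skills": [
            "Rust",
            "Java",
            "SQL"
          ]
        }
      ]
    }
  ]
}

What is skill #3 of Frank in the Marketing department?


Path: departments[1].employees[1].skills[2]
Value: Java

ANSWER: Java
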